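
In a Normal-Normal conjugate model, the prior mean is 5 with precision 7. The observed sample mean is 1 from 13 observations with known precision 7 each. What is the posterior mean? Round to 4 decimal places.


Posterior precision = tau0 + n*tau = 7 + 13*7 = 98
Posterior mean = (tau0*mu0 + n*tau*xbar) / posterior_precision
= (7*5 + 13*7*1) / 98
= 126 / 98 = 1.2857

1.2857


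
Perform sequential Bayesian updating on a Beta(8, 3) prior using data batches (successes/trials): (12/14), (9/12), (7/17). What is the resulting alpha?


Accumulate successes: 28
Posterior alpha = prior alpha + sum of successes
= 8 + 28 = 36

36


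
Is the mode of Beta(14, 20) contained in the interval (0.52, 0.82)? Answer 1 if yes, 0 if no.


Mode = (a-1)/(a+b-2) = 13/32 = 0.4062
Interval: (0.52, 0.82)
Contains mode? 0

0


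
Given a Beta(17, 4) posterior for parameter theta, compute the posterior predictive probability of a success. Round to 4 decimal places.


For a Beta-Bernoulli model, the predictive probability is the mean:
P(success) = 17/(17+4) = 17/21 = 0.8095

0.8095


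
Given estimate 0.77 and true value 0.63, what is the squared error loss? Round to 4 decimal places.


Squared error = (estimate - true)^2
Difference = 0.14
Loss = 0.14^2 = 0.0196

0.0196


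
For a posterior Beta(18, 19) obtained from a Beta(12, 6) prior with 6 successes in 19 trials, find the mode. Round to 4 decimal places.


Mode = (alpha - 1) / (alpha + beta - 2)
= 17 / 35
= 0.4857

0.4857


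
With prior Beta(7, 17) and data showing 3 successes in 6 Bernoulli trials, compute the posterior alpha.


Conjugate update: alpha_posterior = alpha_prior + k
= 7 + 3 = 10

10


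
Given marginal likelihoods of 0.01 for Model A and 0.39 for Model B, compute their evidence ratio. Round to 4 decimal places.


Ratio = ML(A) / ML(B) = 0.01/0.39
= 0.0256

0.0256


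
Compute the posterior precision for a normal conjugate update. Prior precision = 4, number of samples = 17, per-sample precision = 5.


tau_post = tau_0 + n * tau
= 4 + 17 * 5 = 89

89


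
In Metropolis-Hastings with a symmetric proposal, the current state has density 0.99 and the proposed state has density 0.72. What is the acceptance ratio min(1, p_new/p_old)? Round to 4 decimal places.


Ratio = p_new / p_old = 0.72 / 0.99 = 0.7273
Acceptance = min(1, 0.7273) = 0.7273

0.7273


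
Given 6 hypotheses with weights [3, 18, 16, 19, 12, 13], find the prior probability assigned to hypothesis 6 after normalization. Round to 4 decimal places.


To normalize, divide each weight by the sum of all weights.
Sum = 81
Prior(H6) = 13/81 = 0.1605

0.1605


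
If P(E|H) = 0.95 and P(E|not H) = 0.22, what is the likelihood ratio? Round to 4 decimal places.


Likelihood ratio = P(E|H) / P(E|not H)
= 0.95 / 0.22
= 4.3182

4.3182


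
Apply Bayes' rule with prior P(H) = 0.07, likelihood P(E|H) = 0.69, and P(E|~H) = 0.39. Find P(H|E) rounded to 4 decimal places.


Step 1: Compute marginal P(E) = P(E|H)P(H) + P(E|~H)P(~H)
= 0.69*0.07 + 0.39*0.93 = 0.411
Step 2: P(H|E) = P(E|H)P(H)/P(E) = 0.0483/0.411
= 0.1175

0.1175


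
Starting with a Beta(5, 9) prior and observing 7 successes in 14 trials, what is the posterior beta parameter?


Posterior beta = prior beta + failures
Failures = 14 - 7 = 7
beta_post = 9 + 7 = 16

16


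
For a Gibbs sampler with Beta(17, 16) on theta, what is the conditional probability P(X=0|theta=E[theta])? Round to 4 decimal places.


E[theta] = 17/(17+16) = 0.5152
P(X=0|theta) = 1 - theta = 0.4848

0.4848


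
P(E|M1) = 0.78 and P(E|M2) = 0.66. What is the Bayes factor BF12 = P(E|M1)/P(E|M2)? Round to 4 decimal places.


Bayes factor BF12 = P(E|M1) / P(E|M2)
= 0.78 / 0.66
= 1.1818

1.1818


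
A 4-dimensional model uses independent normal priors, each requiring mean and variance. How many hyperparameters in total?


Per parameter: 2 (mean and variance).
Total = 4 * 2 = 8

8


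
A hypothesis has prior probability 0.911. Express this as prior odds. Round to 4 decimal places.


Odds = P(H) / P(not H) = 0.911 / 0.089
= 10.236

10.236


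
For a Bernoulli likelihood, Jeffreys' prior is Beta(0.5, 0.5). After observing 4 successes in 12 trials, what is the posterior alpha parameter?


Jeffreys' prior for Bernoulli is Beta(0.5, 0.5).
Posterior is Beta(0.5 + k, 0.5 + n - k).
Posterior alpha = 0.5 + k = 0.5 + 4 = 4.5

4.5


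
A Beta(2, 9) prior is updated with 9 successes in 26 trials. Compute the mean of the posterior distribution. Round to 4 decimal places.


After update: Beta(11, 26)
Mean = 11 / (11 + 26) = 11 / 37
= 0.2973

0.2973


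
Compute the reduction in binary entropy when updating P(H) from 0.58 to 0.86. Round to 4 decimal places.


H_before = -p*log2(p) - (1-p)*log2(1-p) for p=0.58: 0.9815
H_after for p=0.86: 0.5842
Reduction = 0.9815 - 0.5842 = 0.3972

0.3972


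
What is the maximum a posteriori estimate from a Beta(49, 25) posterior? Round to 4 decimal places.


The MAP estimate equals the mode of the distribution.
Mode of Beta(a,b) = (a-1)/(a+b-2)
= 48/72
= 0.6667

0.6667


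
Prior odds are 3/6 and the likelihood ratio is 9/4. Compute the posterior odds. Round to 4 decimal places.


Posterior odds = prior odds * likelihood ratio
= (3/6) * (9/4)
= 27 / 24
= 1.125

1.125


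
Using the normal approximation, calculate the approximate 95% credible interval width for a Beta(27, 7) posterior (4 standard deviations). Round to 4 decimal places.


Var(Beta) = 27*7/(34^2 * 35) = 0.0047
SD = 0.0683
Width ~ 4*SD = 0.2734

0.2734


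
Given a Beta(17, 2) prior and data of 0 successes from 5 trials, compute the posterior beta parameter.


Number of failures = 5 - 0 = 5
Posterior beta = 2 + 5 = 7

7


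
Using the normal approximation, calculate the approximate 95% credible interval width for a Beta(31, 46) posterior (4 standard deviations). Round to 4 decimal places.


Var(Beta) = 31*46/(77^2 * 78) = 0.0031
SD = 0.0555
Width ~ 4*SD = 0.2221

0.2221


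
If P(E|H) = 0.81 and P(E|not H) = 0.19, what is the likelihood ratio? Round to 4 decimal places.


Likelihood ratio = P(E|H) / P(E|not H)
= 0.81 / 0.19
= 4.2632

4.2632


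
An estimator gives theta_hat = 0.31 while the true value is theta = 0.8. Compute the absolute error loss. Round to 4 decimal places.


The absolute error loss is |theta_hat - theta|
= |0.31 - 0.8|
= 0.49

0.49


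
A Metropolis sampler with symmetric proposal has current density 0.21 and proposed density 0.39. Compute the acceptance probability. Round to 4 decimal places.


For symmetric proposals, acceptance = min(1, pi(x*)/pi(x))
= min(1, 0.39/0.21)
= min(1, 1.8571) = 1.0

1.0


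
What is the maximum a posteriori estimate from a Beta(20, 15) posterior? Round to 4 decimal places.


The MAP estimate equals the mode of the distribution.
Mode of Beta(a,b) = (a-1)/(a+b-2)
= 19/33
= 0.5758

0.5758


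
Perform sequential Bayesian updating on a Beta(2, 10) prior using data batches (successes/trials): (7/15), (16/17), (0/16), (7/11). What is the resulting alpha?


Accumulate successes: 30
Posterior alpha = prior alpha + sum of successes
= 2 + 30 = 32

32


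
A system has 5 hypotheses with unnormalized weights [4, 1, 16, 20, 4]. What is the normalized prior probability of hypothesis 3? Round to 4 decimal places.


The normalized prior is the weight divided by the total.
Total weight = 45
P(H3) = 16 / 45 = 0.3556

0.3556


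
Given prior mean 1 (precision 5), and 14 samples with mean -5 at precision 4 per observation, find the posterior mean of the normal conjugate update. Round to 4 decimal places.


The posterior mean is a precision-weighted average of prior and data.
Post. prec. = 5 + 56 = 61
Post. mean = (5 + -280)/61 = -275/61 = -4.5082

-4.5082


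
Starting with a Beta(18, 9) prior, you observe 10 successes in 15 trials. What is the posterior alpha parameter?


For a Beta-Binomial conjugate model:
Posterior alpha = prior alpha + number of successes
= 18 + 10 = 28

28


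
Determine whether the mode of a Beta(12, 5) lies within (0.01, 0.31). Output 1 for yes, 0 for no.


First find the mode: (a-1)/(a+b-2) = 0.7333
Is 0.7333 in (0.01, 0.31)? 0

0


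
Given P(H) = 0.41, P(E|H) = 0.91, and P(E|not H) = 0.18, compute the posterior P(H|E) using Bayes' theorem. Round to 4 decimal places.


By Bayes' theorem: P(H|E) = P(E|H)*P(H) / P(E)
P(E) = P(E|H)*P(H) + P(E|not H)*P(not H)
P(E) = 0.91*0.41 + 0.18*0.59 = 0.4793
P(H|E) = 0.91*0.41 / 0.4793 = 0.7784

0.7784


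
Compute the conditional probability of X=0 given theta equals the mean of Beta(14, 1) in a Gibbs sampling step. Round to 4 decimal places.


Mean of Beta(14, 1) = 0.9333
P(X=0 | theta=0.9333) = 0.0667

0.0667


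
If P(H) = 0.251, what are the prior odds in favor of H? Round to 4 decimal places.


Prior odds = P(H) / (1 - P(H))
= 0.251 / 0.749
= 0.3351

0.3351


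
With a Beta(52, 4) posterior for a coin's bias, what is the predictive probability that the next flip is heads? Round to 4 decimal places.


The predictive probability equals the posterior mean.
P(next = heads) = alpha / (alpha + beta)
= 52 / 56 = 0.9286

0.9286


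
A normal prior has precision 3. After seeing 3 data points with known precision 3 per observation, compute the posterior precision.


In the conjugate normal model, precisions add:
tau_posterior = tau_prior + n * tau_data
= 3 + 3*3 = 12

12


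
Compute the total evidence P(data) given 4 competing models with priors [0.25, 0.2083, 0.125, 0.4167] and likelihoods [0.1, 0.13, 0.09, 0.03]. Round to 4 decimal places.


Marginal likelihood = sum P(model_i) * P(data|model_i)
Model 1: 0.25 * 0.1 = 0.025
Model 2: 0.2083 * 0.13 = 0.0271
Model 3: 0.125 * 0.09 = 0.0112
Model 4: 0.4167 * 0.03 = 0.0125
Total = 0.0758

0.0758


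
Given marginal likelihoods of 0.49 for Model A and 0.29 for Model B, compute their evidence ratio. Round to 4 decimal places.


Ratio = ML(A) / ML(B) = 0.49/0.29
= 1.6897

1.6897


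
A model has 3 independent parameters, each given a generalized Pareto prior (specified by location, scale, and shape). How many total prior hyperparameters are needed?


Each generalized Pareto prior needs 3 hyperparameters (location, scale, and shape).
Total = 3 * 3 = 9

9


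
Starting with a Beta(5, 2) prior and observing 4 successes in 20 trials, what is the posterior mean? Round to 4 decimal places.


Posterior parameters: alpha = 5 + 4 = 9
beta = 2 + 16 = 18
Posterior mean = alpha / (alpha + beta) = 9 / 27
= 0.3333

0.3333


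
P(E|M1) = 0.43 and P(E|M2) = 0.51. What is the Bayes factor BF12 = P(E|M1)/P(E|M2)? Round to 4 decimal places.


Bayes factor BF12 = P(E|M1) / P(E|M2)
= 0.43 / 0.51
= 0.8431

0.8431


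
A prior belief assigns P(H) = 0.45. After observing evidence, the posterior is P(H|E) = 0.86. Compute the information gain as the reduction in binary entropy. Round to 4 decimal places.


H(prior) = -0.45*log2(0.45) - 0.55*log2(0.55)
= 0.9928
H(post) = -0.86*log2(0.86) - 0.14*log2(0.14)
= 0.5842
IG = 0.9928 - 0.5842 = 0.4085

0.4085


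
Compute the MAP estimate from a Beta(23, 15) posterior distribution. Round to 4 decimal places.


MAP = mode of Beta distribution
= (alpha - 1)/(alpha + beta - 2)
= (23-1)/(23+15-2)
= 22/36 = 0.6111

0.6111


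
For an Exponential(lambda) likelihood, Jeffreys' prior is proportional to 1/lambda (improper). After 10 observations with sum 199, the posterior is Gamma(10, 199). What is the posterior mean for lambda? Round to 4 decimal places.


Posterior = Gamma(n, sum_x) = Gamma(10, 199)
Posterior mean = shape/rate = 10/199
= 0.0503

0.0503


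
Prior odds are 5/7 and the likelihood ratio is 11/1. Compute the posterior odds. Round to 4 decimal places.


Posterior odds = prior odds * likelihood ratio
= (5/7) * (11/1)
= 55 / 7
= 7.8571

7.8571


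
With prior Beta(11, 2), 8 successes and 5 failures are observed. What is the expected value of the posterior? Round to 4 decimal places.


Posterior = Beta(19, 7)
E[theta] = alpha/(alpha+beta)
= 19/26 = 0.7308

0.7308


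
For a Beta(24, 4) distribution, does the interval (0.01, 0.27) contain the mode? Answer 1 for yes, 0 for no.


Mode of Beta(a,b) = (a-1)/(a+b-2)
= (24-1)/(24+4-2) = 0.8846
Check: 0.01 <= 0.8846 <= 0.27?
Result: 0

0


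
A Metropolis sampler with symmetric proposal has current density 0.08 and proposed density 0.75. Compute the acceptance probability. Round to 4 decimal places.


For symmetric proposals, acceptance = min(1, pi(x*)/pi(x))
= min(1, 0.75/0.08)
= min(1, 9.375) = 1.0

1.0


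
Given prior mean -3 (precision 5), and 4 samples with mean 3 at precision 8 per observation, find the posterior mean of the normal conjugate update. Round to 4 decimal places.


The posterior mean is a precision-weighted average of prior and data.
Post. prec. = 5 + 32 = 37
Post. mean = (-15 + 96)/37 = 81/37 = 2.1892

2.1892


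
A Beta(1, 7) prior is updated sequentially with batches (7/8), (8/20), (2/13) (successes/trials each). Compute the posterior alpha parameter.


Sequential conjugate updating is equivalent to a single batch update.
Total successes across all batches = 17
alpha_posterior = alpha_prior + total_successes = 1 + 17
= 18

18


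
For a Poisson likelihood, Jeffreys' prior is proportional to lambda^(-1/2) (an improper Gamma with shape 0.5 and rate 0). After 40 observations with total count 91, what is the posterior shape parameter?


Jeffreys' prior for Poisson is proportional to lambda^(-1/2).
Posterior is Gamma(0.5 + S, 0 + n) = Gamma(0.5 + 91, 40).
Posterior shape = 0.5 + S = 0.5 + 91 = 91.5

91.5


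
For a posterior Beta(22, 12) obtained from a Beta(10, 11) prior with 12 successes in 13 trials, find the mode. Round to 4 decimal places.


Mode = (alpha - 1) / (alpha + beta - 2)
= 21 / 32
= 0.6562

0.6562


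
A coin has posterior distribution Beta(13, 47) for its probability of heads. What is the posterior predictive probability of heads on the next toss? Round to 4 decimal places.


Posterior predictive = E[theta] = alpha/(alpha+beta)
= 13/60
= 0.2167

0.2167


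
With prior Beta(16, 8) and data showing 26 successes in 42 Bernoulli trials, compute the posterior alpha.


Conjugate update: alpha_posterior = alpha_prior + k
= 16 + 26 = 42

42


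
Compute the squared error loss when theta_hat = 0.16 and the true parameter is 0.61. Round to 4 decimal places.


L = (theta_hat - theta_true)^2
= (0.16 - 0.61)^2
= -0.45^2 = 0.2025

0.2025


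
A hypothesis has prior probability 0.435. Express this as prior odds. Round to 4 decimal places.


Odds = P(H) / P(not H) = 0.435 / 0.565
= 0.7699

0.7699


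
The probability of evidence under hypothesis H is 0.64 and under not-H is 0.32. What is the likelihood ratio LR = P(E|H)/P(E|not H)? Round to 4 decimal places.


LR = 0.64 / 0.32
= 2.0

2.0


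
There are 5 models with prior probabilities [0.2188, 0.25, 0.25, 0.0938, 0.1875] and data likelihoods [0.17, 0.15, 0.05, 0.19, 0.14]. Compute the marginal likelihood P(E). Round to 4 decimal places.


P(E) = sum over models of P(M_i) * P(E|M_i)
= 0.2188*0.17 + 0.25*0.15 + 0.25*0.05 + 0.0938*0.19 + 0.1875*0.14
= 0.1313

0.1313


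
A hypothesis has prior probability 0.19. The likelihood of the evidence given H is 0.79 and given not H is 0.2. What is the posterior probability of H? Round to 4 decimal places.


Using Bayes' theorem:
P(E) = 0.19 * 0.79 + 0.81 * 0.2
P(E) = 0.3121
P(H|E) = (0.19 * 0.79) / 0.3121 = 0.4809

0.4809


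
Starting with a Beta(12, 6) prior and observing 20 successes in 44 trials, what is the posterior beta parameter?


Posterior beta = prior beta + failures
Failures = 44 - 20 = 24
beta_post = 6 + 24 = 30

30


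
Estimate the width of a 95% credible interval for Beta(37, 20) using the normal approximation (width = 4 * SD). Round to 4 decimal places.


For Beta(a,b): Var = ab/((a+b)^2(a+b+1))
Var = 0.0039, SD = 0.0627
Approximate 95% CI width = 4 * 0.0627 = 0.2507

0.2507


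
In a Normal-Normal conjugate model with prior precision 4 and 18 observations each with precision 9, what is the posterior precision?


Posterior precision = prior precision + n * observation precision
= 4 + 18 * 9
= 4 + 162 = 166

166


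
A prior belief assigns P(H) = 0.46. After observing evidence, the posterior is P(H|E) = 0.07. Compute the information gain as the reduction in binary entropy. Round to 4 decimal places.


H(prior) = -0.46*log2(0.46) - 0.54*log2(0.54)
= 0.9954
H(post) = -0.07*log2(0.07) - 0.93*log2(0.93)
= 0.3659
IG = 0.9954 - 0.3659 = 0.6295

0.6295


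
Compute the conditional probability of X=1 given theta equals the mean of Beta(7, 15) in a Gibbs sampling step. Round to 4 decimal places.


Mean of Beta(7, 15) = 0.3182
P(X=1 | theta=0.3182) = 0.3182

0.3182


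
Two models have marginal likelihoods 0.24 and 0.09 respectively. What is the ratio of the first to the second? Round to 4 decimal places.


Evidence ratio = 0.24 / 0.09
= 2.6667

2.6667


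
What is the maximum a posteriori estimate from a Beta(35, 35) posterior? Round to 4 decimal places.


The MAP estimate equals the mode of the distribution.
Mode of Beta(a,b) = (a-1)/(a+b-2)
= 34/68
= 0.5

0.5


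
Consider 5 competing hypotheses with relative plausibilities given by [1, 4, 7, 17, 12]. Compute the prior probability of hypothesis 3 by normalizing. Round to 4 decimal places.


Sum of weights = 1 + 4 + 7 + 17 + 12 = 41
Normalized prior for H3 = 7 / 41
= 0.1707

0.1707


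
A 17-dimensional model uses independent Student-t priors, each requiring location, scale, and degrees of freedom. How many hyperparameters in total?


Per parameter: 3 (location, scale, and degrees of freedom).
Total = 17 * 3 = 51

51


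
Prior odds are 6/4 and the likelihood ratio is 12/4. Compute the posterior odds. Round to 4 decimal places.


Posterior odds = prior odds * likelihood ratio
= (6/4) * (12/4)
= 72 / 16
= 4.5

4.5


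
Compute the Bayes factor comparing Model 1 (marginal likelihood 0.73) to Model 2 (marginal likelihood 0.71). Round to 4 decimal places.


BF12 = marginal likelihood of M1 / marginal likelihood of M2
= 0.73/0.71
= 1.0282

1.0282


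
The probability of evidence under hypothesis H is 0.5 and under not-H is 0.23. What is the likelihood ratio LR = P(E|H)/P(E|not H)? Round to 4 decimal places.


LR = 0.5 / 0.23
= 2.1739

2.1739


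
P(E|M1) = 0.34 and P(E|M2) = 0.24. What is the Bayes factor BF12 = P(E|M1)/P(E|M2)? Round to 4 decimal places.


Bayes factor BF12 = P(E|M1) / P(E|M2)
= 0.34 / 0.24
= 1.4167

1.4167


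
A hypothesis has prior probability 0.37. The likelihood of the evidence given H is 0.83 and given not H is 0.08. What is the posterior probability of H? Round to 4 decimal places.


Using Bayes' theorem:
P(E) = 0.37 * 0.83 + 0.63 * 0.08
P(E) = 0.3575
P(H|E) = (0.37 * 0.83) / 0.3575 = 0.859

0.859


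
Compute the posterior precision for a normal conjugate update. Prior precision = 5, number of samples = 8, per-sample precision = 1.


tau_post = tau_0 + n * tau
= 5 + 8 * 1 = 13

13


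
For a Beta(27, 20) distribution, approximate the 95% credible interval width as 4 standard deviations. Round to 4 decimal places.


Variance of Beta(a,b) = ab / ((a+b)^2 * (a+b+1))
= 27*20 / ((47)^2 * 48)
= 0.0051
SD = sqrt(0.0051) = 0.0714
Width = 4 * SD = 0.2855

0.2855


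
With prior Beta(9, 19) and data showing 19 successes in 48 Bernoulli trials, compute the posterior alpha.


Conjugate update: alpha_posterior = alpha_prior + k
= 9 + 19 = 28

28


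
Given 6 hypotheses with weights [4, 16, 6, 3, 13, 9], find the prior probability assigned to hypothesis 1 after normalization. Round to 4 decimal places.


To normalize, divide each weight by the sum of all weights.
Sum = 51
Prior(H1) = 4/51 = 0.0784

0.0784


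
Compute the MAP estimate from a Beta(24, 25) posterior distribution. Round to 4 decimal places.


MAP = mode of Beta distribution
= (alpha - 1)/(alpha + beta - 2)
= (24-1)/(24+25-2)
= 23/47 = 0.4894

0.4894


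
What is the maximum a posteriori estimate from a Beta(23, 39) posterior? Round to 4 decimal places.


The MAP estimate equals the mode of the distribution.
Mode of Beta(a,b) = (a-1)/(a+b-2)
= 22/60
= 0.3667

0.3667


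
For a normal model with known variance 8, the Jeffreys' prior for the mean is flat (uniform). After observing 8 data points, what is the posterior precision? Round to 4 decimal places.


Jeffreys' prior for normal mean (known variance) is flat.
Prior precision = 0.
Posterior precision = prior_prec + n/sigma^2 = 0 + 8/8
= 1.0

1.0


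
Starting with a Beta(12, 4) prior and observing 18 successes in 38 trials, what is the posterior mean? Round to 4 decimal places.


Posterior parameters: alpha = 12 + 18 = 30
beta = 4 + 20 = 24
Posterior mean = alpha / (alpha + beta) = 30 / 54
= 0.5556

0.5556


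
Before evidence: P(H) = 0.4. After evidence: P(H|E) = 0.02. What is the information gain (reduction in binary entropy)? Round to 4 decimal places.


Prior entropy = 0.971
Posterior entropy = 0.1414
Information gain = 0.971 - 0.1414 = 0.8295

0.8295


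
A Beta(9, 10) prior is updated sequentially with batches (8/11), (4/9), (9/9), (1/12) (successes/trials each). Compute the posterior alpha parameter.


Sequential conjugate updating is equivalent to a single batch update.
Total successes across all batches = 22
alpha_posterior = alpha_prior + total_successes = 9 + 22
= 31

31


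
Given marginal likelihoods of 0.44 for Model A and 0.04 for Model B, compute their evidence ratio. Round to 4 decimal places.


Ratio = ML(A) / ML(B) = 0.44/0.04
= 11.0

11.0


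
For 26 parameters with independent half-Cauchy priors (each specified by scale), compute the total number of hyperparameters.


A half-Cauchy prior has 1 hyperparameter per parameter.
Total = 26 * 1 = 26

26


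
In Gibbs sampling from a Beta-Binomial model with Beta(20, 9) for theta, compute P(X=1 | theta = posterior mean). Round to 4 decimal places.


Posterior mean = alpha/(alpha+beta) = 20/29 = 0.6897
P(X=1|theta=mean) = theta = 0.6897

0.6897


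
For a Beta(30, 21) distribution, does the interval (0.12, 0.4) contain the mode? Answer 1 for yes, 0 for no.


Mode of Beta(a,b) = (a-1)/(a+b-2)
= (30-1)/(30+21-2) = 0.5918
Check: 0.12 <= 0.5918 <= 0.4?
Result: 0

0


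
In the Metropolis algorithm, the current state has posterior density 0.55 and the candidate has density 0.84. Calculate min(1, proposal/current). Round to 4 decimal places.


Ratio = 0.84/0.55 = 1.5273
Acceptance probability = min(1, 1.5273)
= 1.0

1.0


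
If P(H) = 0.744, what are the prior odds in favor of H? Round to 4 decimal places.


Prior odds = P(H) / (1 - P(H))
= 0.744 / 0.256
= 2.9062

2.9062


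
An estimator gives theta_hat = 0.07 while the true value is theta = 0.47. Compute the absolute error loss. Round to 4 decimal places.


The absolute error loss is |theta_hat - theta|
= |0.07 - 0.47|
= 0.4

0.4


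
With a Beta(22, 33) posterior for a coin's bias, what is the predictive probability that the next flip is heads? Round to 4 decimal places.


The predictive probability equals the posterior mean.
P(next = heads) = alpha / (alpha + beta)
= 22 / 55 = 0.4

0.4


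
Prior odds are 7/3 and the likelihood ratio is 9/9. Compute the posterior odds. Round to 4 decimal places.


Posterior odds = prior odds * likelihood ratio
= (7/3) * (9/9)
= 63 / 27
= 2.3333

2.3333


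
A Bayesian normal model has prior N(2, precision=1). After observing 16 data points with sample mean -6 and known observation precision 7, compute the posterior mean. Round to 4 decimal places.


Posterior mean = (prior_precision * prior_mean + n * data_precision * data_mean) / (prior_precision + n * data_precision)
Numerator = 1*2 + 16*7*-6 = -670
Denominator = 1 + 16*7 = 113
Posterior mean = -5.9292

-5.9292


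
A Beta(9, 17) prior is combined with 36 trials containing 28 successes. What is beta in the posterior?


In conjugate updating:
beta_posterior = beta_prior + (n - k)
= 17 + (36 - 28)
= 17 + 8 = 25

25


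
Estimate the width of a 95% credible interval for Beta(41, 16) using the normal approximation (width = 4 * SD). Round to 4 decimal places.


For Beta(a,b): Var = ab/((a+b)^2(a+b+1))
Var = 0.0035, SD = 0.059
Approximate 95% CI width = 4 * 0.059 = 0.236

0.236


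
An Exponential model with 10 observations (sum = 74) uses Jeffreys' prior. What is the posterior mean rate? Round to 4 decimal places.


Posterior Gamma(10, 74)
E[lambda] = 10/74 = 0.1351

0.1351


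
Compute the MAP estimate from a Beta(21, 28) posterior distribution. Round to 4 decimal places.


MAP = mode of Beta distribution
= (alpha - 1)/(alpha + beta - 2)
= (21-1)/(21+28-2)
= 20/47 = 0.4255

0.4255


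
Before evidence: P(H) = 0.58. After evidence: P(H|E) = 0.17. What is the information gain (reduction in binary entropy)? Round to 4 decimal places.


Prior entropy = 0.9815
Posterior entropy = 0.6577
Information gain = 0.9815 - 0.6577 = 0.3237

0.3237


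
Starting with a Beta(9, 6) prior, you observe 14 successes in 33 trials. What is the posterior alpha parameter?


For a Beta-Binomial conjugate model:
Posterior alpha = prior alpha + number of successes
= 9 + 14 = 23

23


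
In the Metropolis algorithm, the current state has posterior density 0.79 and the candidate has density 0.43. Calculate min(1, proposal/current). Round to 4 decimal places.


Ratio = 0.43/0.79 = 0.5443
Acceptance probability = min(1, 0.5443)
= 0.5443

0.5443


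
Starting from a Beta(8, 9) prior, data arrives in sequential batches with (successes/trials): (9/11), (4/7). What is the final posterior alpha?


In sequential Bayesian updating, we sum all successes.
Total successes = 13
Final alpha = 8 + 13 = 21

21


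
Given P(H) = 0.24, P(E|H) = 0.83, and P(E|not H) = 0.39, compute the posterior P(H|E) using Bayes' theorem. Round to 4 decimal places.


By Bayes' theorem: P(H|E) = P(E|H)*P(H) / P(E)
P(E) = P(E|H)*P(H) + P(E|not H)*P(not H)
P(E) = 0.83*0.24 + 0.39*0.76 = 0.4956
P(H|E) = 0.83*0.24 / 0.4956 = 0.4019

0.4019


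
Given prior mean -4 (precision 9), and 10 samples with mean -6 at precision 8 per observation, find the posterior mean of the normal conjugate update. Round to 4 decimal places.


The posterior mean is a precision-weighted average of prior and data.
Post. prec. = 9 + 80 = 89
Post. mean = (-36 + -480)/89 = -516/89 = -5.7978

-5.7978


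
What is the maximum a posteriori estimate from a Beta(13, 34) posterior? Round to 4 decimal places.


The MAP estimate equals the mode of the distribution.
Mode of Beta(a,b) = (a-1)/(a+b-2)
= 12/45
= 0.2667

0.2667


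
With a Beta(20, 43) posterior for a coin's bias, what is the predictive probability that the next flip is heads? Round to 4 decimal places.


The predictive probability equals the posterior mean.
P(next = heads) = alpha / (alpha + beta)
= 20 / 63 = 0.3175

0.3175


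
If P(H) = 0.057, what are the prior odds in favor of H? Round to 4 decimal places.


Prior odds = P(H) / (1 - P(H))
= 0.057 / 0.943
= 0.0604

0.0604


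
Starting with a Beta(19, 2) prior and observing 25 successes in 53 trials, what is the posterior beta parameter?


Posterior beta = prior beta + failures
Failures = 53 - 25 = 28
beta_post = 2 + 28 = 30

30


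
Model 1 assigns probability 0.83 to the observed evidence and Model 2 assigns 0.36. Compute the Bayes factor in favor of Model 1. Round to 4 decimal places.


BF = P(data|M1) / P(data|M2)
= 0.83 / 0.36 = 2.3056

2.3056


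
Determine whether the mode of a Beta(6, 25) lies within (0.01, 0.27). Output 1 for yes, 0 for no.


First find the mode: (a-1)/(a+b-2) = 0.1724
Is 0.1724 in (0.01, 0.27)? 1

1


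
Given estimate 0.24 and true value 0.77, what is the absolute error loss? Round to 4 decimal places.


Absolute error = |estimate - true|
= |-0.53| = 0.53

0.53


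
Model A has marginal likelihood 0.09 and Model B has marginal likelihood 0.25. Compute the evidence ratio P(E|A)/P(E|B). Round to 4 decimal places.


Evidence ratio = P(E|A) / P(E|B)
= 0.09 / 0.25
= 0.36

0.36


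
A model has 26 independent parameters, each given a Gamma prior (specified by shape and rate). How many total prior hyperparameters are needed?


Each Gamma prior needs 2 hyperparameters (shape and rate).
Total = 2 * 26 = 52

52


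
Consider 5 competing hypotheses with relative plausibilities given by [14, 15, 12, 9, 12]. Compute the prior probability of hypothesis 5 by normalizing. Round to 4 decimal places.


Sum of weights = 14 + 15 + 12 + 9 + 12 = 62
Normalized prior for H5 = 12 / 62
= 0.1935

0.1935


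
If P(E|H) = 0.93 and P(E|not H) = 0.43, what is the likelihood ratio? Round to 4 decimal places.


Likelihood ratio = P(E|H) / P(E|not H)
= 0.93 / 0.43
= 2.1628

2.1628


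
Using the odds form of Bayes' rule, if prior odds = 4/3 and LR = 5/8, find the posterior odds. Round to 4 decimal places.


Bayes' rule in odds form: posterior odds = prior odds * LR
= (4 * 5) / (3 * 8)
= 20/24 = 0.8333

0.8333


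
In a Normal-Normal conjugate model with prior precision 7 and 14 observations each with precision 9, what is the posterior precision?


Posterior precision = prior precision + n * observation precision
= 7 + 14 * 9
= 7 + 126 = 133

133


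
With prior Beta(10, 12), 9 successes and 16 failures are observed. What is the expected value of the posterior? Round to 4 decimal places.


Posterior = Beta(19, 28)
E[theta] = alpha/(alpha+beta)
= 19/47 = 0.4043

0.4043


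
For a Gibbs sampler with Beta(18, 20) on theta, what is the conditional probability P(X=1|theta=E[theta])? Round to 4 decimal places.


E[theta] = 18/(18+20) = 0.4737
P(X=1|theta) = theta = 0.4737

0.4737


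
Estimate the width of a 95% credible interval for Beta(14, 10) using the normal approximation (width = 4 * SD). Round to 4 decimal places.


For Beta(a,b): Var = ab/((a+b)^2(a+b+1))
Var = 0.0097, SD = 0.0986
Approximate 95% CI width = 4 * 0.0986 = 0.3944

0.3944


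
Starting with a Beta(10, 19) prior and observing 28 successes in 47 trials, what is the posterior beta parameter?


Posterior beta = prior beta + failures
Failures = 47 - 28 = 19
beta_post = 19 + 19 = 38

38


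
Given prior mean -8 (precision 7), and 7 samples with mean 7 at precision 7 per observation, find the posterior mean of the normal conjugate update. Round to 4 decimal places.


The posterior mean is a precision-weighted average of prior and data.
Post. prec. = 7 + 49 = 56
Post. mean = (-56 + 343)/56 = 287/56 = 5.125

5.125


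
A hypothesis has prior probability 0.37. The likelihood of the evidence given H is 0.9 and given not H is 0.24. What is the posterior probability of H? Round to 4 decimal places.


Using Bayes' theorem:
P(E) = 0.37 * 0.9 + 0.63 * 0.24
P(E) = 0.4842
P(H|E) = (0.37 * 0.9) / 0.4842 = 0.6877

0.6877


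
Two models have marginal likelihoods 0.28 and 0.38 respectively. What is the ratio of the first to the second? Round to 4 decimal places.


Evidence ratio = 0.28 / 0.38
= 0.7368

0.7368


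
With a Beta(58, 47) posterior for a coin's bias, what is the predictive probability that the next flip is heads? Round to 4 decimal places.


The predictive probability equals the posterior mean.
P(next = heads) = alpha / (alpha + beta)
= 58 / 105 = 0.5524

0.5524


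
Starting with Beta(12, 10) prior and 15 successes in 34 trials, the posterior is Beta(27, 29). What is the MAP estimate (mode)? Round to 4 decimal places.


The mode of Beta(a, b) when a > 1 and b > 1 is (a-1)/(a+b-2)
= (27 - 1) / (27 + 29 - 2)
= 26 / 54
= 0.4815

0.4815


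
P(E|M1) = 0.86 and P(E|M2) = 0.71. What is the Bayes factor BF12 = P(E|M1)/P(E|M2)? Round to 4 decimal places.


Bayes factor BF12 = P(E|M1) / P(E|M2)
= 0.86 / 0.71
= 1.2113

1.2113


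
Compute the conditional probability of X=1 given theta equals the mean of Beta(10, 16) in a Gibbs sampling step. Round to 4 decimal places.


Mean of Beta(10, 16) = 0.3846
P(X=1 | theta=0.3846) = 0.3846

0.3846


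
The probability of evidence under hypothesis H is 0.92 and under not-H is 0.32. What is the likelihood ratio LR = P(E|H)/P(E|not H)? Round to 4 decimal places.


LR = 0.92 / 0.32
= 2.875

2.875


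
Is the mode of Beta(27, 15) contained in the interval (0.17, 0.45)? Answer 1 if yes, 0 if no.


Mode = (a-1)/(a+b-2) = 26/40 = 0.65
Interval: (0.17, 0.45)
Contains mode? 0

0


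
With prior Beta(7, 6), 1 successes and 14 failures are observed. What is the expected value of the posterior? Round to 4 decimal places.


Posterior = Beta(8, 20)
E[theta] = alpha/(alpha+beta)
= 8/28 = 0.2857

0.2857


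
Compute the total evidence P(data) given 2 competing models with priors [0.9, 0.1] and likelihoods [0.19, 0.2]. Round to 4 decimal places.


Marginal likelihood = sum P(model_i) * P(data|model_i)
Model 1: 0.9 * 0.19 = 0.171
Model 2: 0.1 * 0.2 = 0.02
Total = 0.191

0.191


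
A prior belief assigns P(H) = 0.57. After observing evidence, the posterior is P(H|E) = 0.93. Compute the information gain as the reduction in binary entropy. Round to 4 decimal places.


H(prior) = -0.57*log2(0.57) - 0.43*log2(0.43)
= 0.9858
H(post) = -0.93*log2(0.93) - 0.07*log2(0.07)
= 0.3659
IG = 0.9858 - 0.3659 = 0.6199

0.6199


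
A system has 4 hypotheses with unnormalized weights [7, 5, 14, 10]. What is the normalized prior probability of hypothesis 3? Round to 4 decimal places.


The normalized prior is the weight divided by the total.
Total weight = 36
P(H3) = 14 / 36 = 0.3889

0.3889


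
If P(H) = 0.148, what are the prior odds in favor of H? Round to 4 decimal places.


Prior odds = P(H) / (1 - P(H))
= 0.148 / 0.852
= 0.1737

0.1737


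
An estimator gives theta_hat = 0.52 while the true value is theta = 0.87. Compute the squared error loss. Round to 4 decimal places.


The squared error loss is (theta_hat - theta)^2
= (0.52 - 0.87)^2
= (-0.35)^2 = 0.1225

0.1225


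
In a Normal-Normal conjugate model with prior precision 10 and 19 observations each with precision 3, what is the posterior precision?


Posterior precision = prior precision + n * observation precision
= 10 + 19 * 3
= 10 + 57 = 67

67


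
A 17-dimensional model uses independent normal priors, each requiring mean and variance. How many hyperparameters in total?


Per parameter: 2 (mean and variance).
Total = 17 * 2 = 34

34


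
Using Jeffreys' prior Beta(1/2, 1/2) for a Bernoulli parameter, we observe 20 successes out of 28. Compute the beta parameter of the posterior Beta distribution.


Conjugate update: Beta(0.5 + k, 0.5 + n - k).
k = 20, n - k = 8
Posterior beta = 0.5 + (n - k) = 0.5 + 8 = 8.5

8.5


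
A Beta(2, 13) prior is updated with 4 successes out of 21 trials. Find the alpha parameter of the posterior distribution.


In the Beta-Binomial conjugate update:
alpha_post = alpha_prior + successes
= 2 + 4
= 6

6


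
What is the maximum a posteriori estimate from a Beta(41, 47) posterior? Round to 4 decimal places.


The MAP estimate equals the mode of the distribution.
Mode of Beta(a,b) = (a-1)/(a+b-2)
= 40/86
= 0.4651

0.4651


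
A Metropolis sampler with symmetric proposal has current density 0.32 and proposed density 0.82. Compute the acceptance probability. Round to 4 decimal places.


For symmetric proposals, acceptance = min(1, pi(x*)/pi(x))
= min(1, 0.82/0.32)
= min(1, 2.5625) = 1.0

1.0


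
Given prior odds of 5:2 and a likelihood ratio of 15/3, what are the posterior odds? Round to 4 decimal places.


Posterior odds = prior odds * LR
Prior odds = 5/2 = 2.5
LR = 15/3 = 5.0
Posterior odds = 2.5 * 5.0 = 12.5

12.5


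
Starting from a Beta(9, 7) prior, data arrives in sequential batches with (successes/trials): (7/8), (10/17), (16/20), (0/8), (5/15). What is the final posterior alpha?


In sequential Bayesian updating, we sum all successes.
Total successes = 38
Final alpha = 9 + 38 = 47

47


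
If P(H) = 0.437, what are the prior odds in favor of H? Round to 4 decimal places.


Prior odds = P(H) / (1 - P(H))
= 0.437 / 0.563
= 0.7762

0.7762


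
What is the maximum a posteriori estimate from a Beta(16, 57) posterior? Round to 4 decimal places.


The MAP estimate equals the mode of the distribution.
Mode of Beta(a,b) = (a-1)/(a+b-2)
= 15/71
= 0.2113

0.2113


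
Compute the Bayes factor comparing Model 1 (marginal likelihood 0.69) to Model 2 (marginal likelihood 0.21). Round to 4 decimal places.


BF12 = marginal likelihood of M1 / marginal likelihood of M2
= 0.69/0.21
= 3.2857

3.2857


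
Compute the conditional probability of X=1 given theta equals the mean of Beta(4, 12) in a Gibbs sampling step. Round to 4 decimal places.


Mean of Beta(4, 12) = 0.25
P(X=1 | theta=0.25) = 0.25

0.25


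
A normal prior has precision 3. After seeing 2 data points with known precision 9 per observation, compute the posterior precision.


In the conjugate normal model, precisions add:
tau_posterior = tau_prior + n * tau_data
= 3 + 2*9 = 21

21


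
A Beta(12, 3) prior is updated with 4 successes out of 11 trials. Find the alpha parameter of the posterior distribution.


In the Beta-Binomial conjugate update:
alpha_post = alpha_prior + successes
= 12 + 4
= 16

16


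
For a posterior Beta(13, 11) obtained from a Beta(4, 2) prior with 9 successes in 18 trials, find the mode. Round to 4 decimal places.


Mode = (alpha - 1) / (alpha + beta - 2)
= 12 / 22
= 0.5455

0.5455


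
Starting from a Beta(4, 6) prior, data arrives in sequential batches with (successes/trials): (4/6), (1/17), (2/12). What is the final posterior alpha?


In sequential Bayesian updating, we sum all successes.
Total successes = 7
Final alpha = 4 + 7 = 11

11


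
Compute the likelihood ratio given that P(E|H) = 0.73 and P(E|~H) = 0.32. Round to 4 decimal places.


LR = P(E|H) / P(E|~H)
= 0.73 / 0.32 = 2.2812

2.2812


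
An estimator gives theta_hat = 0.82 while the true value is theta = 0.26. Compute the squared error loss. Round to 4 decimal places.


The squared error loss is (theta_hat - theta)^2
= (0.82 - 0.26)^2
= (0.56)^2 = 0.3136

0.3136


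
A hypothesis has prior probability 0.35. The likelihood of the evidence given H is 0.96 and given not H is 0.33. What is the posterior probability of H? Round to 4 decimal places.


Using Bayes' theorem:
P(E) = 0.35 * 0.96 + 0.65 * 0.33
P(E) = 0.5505
P(H|E) = (0.35 * 0.96) / 0.5505 = 0.6104

0.6104


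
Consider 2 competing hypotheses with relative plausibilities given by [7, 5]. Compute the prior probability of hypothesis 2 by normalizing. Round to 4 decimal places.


Sum of weights = 7 + 5 = 12
Normalized prior for H2 = 5 / 12
= 0.4167

0.4167


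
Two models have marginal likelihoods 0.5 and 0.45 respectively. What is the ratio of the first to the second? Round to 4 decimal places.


Evidence ratio = 0.5 / 0.45
= 1.1111

1.1111


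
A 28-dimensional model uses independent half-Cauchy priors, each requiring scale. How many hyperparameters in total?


Per parameter: 1 (scale).
Total = 28 * 1 = 28

28


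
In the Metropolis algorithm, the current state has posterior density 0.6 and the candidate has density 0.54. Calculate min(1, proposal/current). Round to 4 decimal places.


Ratio = 0.54/0.6 = 0.9
Acceptance probability = min(1, 0.9)
= 0.9

0.9


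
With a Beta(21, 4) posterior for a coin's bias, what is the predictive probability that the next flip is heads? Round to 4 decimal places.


The predictive probability equals the posterior mean.
P(next = heads) = alpha / (alpha + beta)
= 21 / 25 = 0.84

0.84
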